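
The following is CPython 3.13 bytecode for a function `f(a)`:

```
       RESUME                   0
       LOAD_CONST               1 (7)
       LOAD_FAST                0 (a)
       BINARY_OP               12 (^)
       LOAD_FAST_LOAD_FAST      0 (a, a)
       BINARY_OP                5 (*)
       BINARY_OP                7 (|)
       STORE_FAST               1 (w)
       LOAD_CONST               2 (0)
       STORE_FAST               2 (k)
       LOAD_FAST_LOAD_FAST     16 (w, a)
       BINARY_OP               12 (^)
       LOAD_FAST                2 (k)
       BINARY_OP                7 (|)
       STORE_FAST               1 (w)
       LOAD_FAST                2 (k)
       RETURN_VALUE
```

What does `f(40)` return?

LOAD_CONST → push 7. Stack: [7]
LOAD_FAST a → push 40. Stack: [7, 40]
BINARY_OP ^ → 7 ^ 40 = 47. Stack: [47]
LOAD_FAST_LOAD_FAST a,a → push 40,40. Stack: [47, 40, 40]
BINARY_OP * → 40 * 40 = 1600. Stack: [47, 1600]
BINARY_OP | → 47 | 1600 = 1647. Stack: [1647]
STORE_FAST w → w=1647. Stack: []
LOAD_CONST → push 0. Stack: [0]
STORE_FAST k → k=0. Stack: []
LOAD_FAST_LOAD_FAST w,a → push 1647,40. Stack: [1647, 40]
BINARY_OP ^ → 1647 ^ 40 = 1607. Stack: [1607]
LOAD_FAST k → push 0. Stack: [1607, 0]
BINARY_OP | → 1607 | 0 = 1607. Stack: [1607]
STORE_FAST w → w=1607. Stack: []
LOAD_FAST k → push 0. Stack: [0]
RETURN_VALUE → return 0.

0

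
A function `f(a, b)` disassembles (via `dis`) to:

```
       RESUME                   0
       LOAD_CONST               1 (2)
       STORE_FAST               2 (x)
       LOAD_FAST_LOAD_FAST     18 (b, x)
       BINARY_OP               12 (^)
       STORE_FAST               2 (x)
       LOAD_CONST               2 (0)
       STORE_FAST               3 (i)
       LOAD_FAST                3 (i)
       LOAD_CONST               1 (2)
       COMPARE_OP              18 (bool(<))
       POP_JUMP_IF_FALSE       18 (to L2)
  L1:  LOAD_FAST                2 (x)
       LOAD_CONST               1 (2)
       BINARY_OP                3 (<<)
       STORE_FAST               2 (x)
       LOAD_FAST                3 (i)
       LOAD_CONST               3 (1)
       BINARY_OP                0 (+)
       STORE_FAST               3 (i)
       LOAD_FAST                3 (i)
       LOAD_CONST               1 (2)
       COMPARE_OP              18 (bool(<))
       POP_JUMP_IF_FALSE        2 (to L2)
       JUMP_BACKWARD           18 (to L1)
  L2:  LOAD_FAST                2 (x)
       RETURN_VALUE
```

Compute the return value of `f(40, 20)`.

352

LOAD_CONST → push 2. Stack: [2]
STORE_FAST x → x=2. Stack: []
LOAD_FAST_LOAD_FAST b,x → push 20,2. Stack: [20, 2]
BINARY_OP ^ → 20 ^ 2 = 22. Stack: [22]
STORE_FAST x → x=22. Stack: []
LOAD_CONST → push 0. Stack: [0]
STORE_FAST i → i=0. Stack: []
LOAD_FAST i → push 0. Stack: [0]
LOAD_CONST → push 2. Stack: [0, 2]
COMPARE_OP bool(<) → 0 vs 2 = True. Stack: [True]
POP_JUMP_IF_FALSE → pop True; no jump. Stack: []
LOAD_FAST x → push 22. Stack: [22]
LOAD_CONST → push 2. Stack: [22, 2]
BINARY_OP << → 22 << 2 = 88. Stack: [88]
STORE_FAST x → x=88. Stack: []
LOAD_FAST i → push 0. Stack: [0]
LOAD_CONST → push 1. Stack: [0, 1]
BINARY_OP + → 0 + 1 = 1. Stack: [1]
STORE_FAST i → i=1. Stack: []
LOAD_FAST i → push 1. Stack: [1]
LOAD_CONST → push 2. Stack: [1, 2]
COMPARE_OP bool(<) → 1 vs 2 = True. Stack: [True]
POP_JUMP_IF_FALSE → pop True; no jump. Stack: []
LOAD_FAST x → push 88. Stack: [88]
LOAD_CONST → push 2. Stack: [88, 2]
BINARY_OP << → 88 << 2 = 352. Stack: [352]
STORE_FAST x → x=352. Stack: []
LOAD_FAST i → push 1. Stack: [1]
LOAD_CONST → push 1. Stack: [1, 1]
BINARY_OP + → 1 + 1 = 2. Stack: [2]
STORE_FAST i → i=2. Stack: []
LOAD_FAST i → push 2. Stack: [2]
LOAD_CONST → push 2. Stack: [2, 2]
COMPARE_OP bool(<) → 2 vs 2 = False. Stack: [False]
POP_JUMP_IF_FALSE → pop False; jump. Stack: []
LOAD_FAST x → push 352. Stack: [352]
RETURN_VALUE → return 352.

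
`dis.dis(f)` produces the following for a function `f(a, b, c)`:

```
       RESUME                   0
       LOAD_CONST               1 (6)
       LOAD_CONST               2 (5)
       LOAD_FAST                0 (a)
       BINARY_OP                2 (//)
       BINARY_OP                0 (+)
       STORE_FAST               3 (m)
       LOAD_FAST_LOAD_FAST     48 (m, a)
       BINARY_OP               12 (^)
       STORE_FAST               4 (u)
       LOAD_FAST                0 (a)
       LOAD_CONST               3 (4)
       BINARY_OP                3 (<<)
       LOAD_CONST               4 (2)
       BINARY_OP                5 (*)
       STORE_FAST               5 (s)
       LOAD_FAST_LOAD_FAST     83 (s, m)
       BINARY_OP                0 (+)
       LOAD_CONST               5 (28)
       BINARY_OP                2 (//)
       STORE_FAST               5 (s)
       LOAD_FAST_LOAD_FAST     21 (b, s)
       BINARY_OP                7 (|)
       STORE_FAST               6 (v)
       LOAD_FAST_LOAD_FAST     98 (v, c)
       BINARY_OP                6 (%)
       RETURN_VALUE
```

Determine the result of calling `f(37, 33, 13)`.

4

LOAD_CONST → push 6. Stack: [6]
LOAD_CONST → push 5. Stack: [6, 5]
LOAD_FAST a → push 37. Stack: [6, 5, 37]
BINARY_OP // → 5 // 37 = 0. Stack: [6, 0]
BINARY_OP + → 6 + 0 = 6. Stack: [6]
STORE_FAST m → m=6. Stack: []
LOAD_FAST_LOAD_FAST m,a → push 6,37. Stack: [6, 37]
BINARY_OP ^ → 6 ^ 37 = 35. Stack: [35]
STORE_FAST u → u=35. Stack: []
LOAD_FAST a → push 37. Stack: [37]
LOAD_CONST → push 4. Stack: [37, 4]
BINARY_OP << → 37 << 4 = 592. Stack: [592]
LOAD_CONST → push 2. Stack: [592, 2]
BINARY_OP * → 592 * 2 = 1184. Stack: [1184]
STORE_FAST s → s=1184. Stack: []
LOAD_FAST_LOAD_FAST s,m → push 1184,6. Stack: [1184, 6]
BINARY_OP + → 1184 + 6 = 1190. Stack: [1190]
LOAD_CONST → push 28. Stack: [1190, 28]
BINARY_OP // → 1190 // 28 = 42. Stack: [42]
STORE_FAST s → s=42. Stack: []
LOAD_FAST_LOAD_FAST b,s → push 33,42. Stack: [33, 42]
BINARY_OP | → 33 | 42 = 43. Stack: [43]
STORE_FAST v → v=43. Stack: []
LOAD_FAST_LOAD_FAST v,c → push 43,13. Stack: [43, 13]
BINARY_OP % → 43 % 13 = 4. Stack: [4]
RETURN_VALUE → return 4.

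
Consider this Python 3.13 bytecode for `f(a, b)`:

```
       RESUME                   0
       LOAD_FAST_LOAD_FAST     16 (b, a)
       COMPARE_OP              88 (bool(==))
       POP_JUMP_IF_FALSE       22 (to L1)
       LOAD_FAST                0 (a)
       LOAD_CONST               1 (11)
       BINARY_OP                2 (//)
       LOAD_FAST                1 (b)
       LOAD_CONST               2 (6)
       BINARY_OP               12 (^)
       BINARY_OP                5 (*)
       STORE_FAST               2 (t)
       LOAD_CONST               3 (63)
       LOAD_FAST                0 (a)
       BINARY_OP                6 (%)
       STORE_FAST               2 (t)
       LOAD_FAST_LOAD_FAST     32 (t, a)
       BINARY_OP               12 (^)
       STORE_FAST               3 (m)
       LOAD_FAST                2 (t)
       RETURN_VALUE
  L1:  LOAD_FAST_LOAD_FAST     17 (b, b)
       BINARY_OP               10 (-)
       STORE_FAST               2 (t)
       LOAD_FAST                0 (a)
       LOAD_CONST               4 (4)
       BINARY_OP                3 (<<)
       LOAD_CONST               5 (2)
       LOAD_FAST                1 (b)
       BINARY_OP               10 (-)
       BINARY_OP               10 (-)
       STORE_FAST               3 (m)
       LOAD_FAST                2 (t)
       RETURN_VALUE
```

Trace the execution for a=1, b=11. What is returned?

0

LOAD_FAST_LOAD_FAST b,a → push 11,1. Stack: [11, 1]
COMPARE_OP bool(==) → 11 vs 1 = False. Stack: [False]
POP_JUMP_IF_FALSE → pop False; jump. Stack: []
LOAD_FAST_LOAD_FAST b,b → push 11,11. Stack: [11, 11]
BINARY_OP - → 11 - 11 = 0. Stack: [0]
STORE_FAST t → t=0. Stack: []
LOAD_FAST a → push 1. Stack: [1]
LOAD_CONST → push 4. Stack: [1, 4]
BINARY_OP << → 1 << 4 = 16. Stack: [16]
LOAD_CONST → push 2. Stack: [16, 2]
LOAD_FAST b → push 11. Stack: [16, 2, 11]
BINARY_OP - → 2 - 11 = -9. Stack: [16, -9]
BINARY_OP - → 16 - -9 = 25. Stack: [25]
STORE_FAST m → m=25. Stack: []
LOAD_FAST t → push 0. Stack: [0]
RETURN_VALUE → return 0.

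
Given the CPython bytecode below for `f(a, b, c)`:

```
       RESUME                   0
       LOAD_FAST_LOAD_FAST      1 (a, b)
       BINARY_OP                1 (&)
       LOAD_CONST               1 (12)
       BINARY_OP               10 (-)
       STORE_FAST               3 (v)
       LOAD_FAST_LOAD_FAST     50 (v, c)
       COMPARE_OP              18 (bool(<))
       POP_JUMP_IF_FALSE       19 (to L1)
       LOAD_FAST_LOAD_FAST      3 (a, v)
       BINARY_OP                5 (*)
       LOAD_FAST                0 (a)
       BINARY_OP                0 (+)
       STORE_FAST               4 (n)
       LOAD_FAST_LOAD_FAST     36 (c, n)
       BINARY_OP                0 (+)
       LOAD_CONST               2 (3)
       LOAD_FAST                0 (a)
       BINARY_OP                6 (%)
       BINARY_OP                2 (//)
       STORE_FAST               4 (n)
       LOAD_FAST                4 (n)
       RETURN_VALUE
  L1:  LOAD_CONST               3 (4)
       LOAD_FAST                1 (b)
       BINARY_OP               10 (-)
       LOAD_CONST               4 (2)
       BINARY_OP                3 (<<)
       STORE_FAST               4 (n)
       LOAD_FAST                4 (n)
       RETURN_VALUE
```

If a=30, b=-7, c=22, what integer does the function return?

LOAD_FAST_LOAD_FAST a,b → push 30,-7. Stack: [30, -7]
BINARY_OP & → 30 & -7 = 24. Stack: [24]
LOAD_CONST → push 12. Stack: [24, 12]
BINARY_OP - → 24 - 12 = 12. Stack: [12]
STORE_FAST v → v=12. Stack: []
LOAD_FAST_LOAD_FAST v,c → push 12,22. Stack: [12, 22]
COMPARE_OP bool(<) → 12 vs 22 = True. Stack: [True]
POP_JUMP_IF_FALSE → pop True; no jump. Stack: []
LOAD_FAST_LOAD_FAST a,v → push 30,12. Stack: [30, 12]
BINARY_OP * → 30 * 12 = 360. Stack: [360]
LOAD_FAST a → push 30. Stack: [360, 30]
BINARY_OP + → 360 + 30 = 390. Stack: [390]
STORE_FAST n → n=390. Stack: []
LOAD_FAST_LOAD_FAST c,n → push 22,390. Stack: [22, 390]
BINARY_OP + → 22 + 390 = 412. Stack: [412]
LOAD_CONST → push 3. Stack: [412, 3]
LOAD_FAST a → push 30. Stack: [412, 3, 30]
BINARY_OP % → 3 % 30 = 3. Stack: [412, 3]
BINARY_OP // → 412 // 3 = 137. Stack: [137]
STORE_FAST n → n=137. Stack: []
LOAD_FAST n → push 137. Stack: [137]
RETURN_VALUE → return 137.

137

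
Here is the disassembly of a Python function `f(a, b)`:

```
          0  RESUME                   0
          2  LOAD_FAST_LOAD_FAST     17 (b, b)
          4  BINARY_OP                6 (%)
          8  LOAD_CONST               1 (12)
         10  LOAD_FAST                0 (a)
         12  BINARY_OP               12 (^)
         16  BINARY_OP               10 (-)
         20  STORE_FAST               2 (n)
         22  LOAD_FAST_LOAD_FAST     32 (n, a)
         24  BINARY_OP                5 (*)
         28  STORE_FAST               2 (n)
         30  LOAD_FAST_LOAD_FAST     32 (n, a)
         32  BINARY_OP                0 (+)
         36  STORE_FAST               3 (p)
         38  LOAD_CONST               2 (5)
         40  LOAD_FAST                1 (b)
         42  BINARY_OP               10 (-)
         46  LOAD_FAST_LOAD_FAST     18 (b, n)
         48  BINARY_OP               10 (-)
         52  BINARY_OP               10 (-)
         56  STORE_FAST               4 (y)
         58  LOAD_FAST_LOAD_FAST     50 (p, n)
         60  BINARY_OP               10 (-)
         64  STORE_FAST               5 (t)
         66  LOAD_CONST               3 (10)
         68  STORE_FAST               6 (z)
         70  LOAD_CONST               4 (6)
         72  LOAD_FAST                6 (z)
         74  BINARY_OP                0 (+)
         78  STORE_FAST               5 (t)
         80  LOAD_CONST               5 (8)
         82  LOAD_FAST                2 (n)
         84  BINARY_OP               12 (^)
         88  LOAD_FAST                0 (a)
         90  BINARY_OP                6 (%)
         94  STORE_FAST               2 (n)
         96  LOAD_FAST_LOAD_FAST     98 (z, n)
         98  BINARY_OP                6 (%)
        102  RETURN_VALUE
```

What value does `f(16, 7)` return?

2

LOAD_FAST_LOAD_FAST b,b → push 7,7. Stack: [7, 7]
BINARY_OP % → 7 % 7 = 0. Stack: [0]
LOAD_CONST → push 12. Stack: [0, 12]
LOAD_FAST a → push 16. Stack: [0, 12, 16]
BINARY_OP ^ → 12 ^ 16 = 28. Stack: [0, 28]
BINARY_OP - → 0 - 28 = -28. Stack: [-28]
STORE_FAST n → n=-28. Stack: []
LOAD_FAST_LOAD_FAST n,a → push -28,16. Stack: [-28, 16]
BINARY_OP * → -28 * 16 = -448. Stack: [-448]
STORE_FAST n → n=-448. Stack: []
LOAD_FAST_LOAD_FAST n,a → push -448,16. Stack: [-448, 16]
BINARY_OP + → -448 + 16 = -432. Stack: [-432]
STORE_FAST p → p=-432. Stack: []
LOAD_CONST → push 5. Stack: [5]
LOAD_FAST b → push 7. Stack: [5, 7]
BINARY_OP - → 5 - 7 = -2. Stack: [-2]
LOAD_FAST_LOAD_FAST b,n → push 7,-448. Stack: [-2, 7, -448]
BINARY_OP - → 7 - -448 = 455. Stack: [-2, 455]
BINARY_OP - → -2 - 455 = -457. Stack: [-457]
STORE_FAST y → y=-457. Stack: []
LOAD_FAST_LOAD_FAST p,n → push -432,-448. Stack: [-432, -448]
BINARY_OP - → -432 - -448 = 16. Stack: [16]
STORE_FAST t → t=16. Stack: []
LOAD_CONST → push 10. Stack: [10]
STORE_FAST z → z=10. Stack: []
LOAD_CONST → push 6. Stack: [6]
LOAD_FAST z → push 10. Stack: [6, 10]
BINARY_OP + → 6 + 10 = 16. Stack: [16]
STORE_FAST t → t=16. Stack: []
LOAD_CONST → push 8. Stack: [8]
LOAD_FAST n → push -448. Stack: [8, -448]
BINARY_OP ^ → 8 ^ -448 = -440. Stack: [-440]
LOAD_FAST a → push 16. Stack: [-440, 16]
BINARY_OP % → -440 % 16 = 8. Stack: [8]
STORE_FAST n → n=8. Stack: []
LOAD_FAST_LOAD_FAST z,n → push 10,8. Stack: [10, 8]
BINARY_OP % → 10 % 8 = 2. Stack: [2]
RETURN_VALUE → return 2.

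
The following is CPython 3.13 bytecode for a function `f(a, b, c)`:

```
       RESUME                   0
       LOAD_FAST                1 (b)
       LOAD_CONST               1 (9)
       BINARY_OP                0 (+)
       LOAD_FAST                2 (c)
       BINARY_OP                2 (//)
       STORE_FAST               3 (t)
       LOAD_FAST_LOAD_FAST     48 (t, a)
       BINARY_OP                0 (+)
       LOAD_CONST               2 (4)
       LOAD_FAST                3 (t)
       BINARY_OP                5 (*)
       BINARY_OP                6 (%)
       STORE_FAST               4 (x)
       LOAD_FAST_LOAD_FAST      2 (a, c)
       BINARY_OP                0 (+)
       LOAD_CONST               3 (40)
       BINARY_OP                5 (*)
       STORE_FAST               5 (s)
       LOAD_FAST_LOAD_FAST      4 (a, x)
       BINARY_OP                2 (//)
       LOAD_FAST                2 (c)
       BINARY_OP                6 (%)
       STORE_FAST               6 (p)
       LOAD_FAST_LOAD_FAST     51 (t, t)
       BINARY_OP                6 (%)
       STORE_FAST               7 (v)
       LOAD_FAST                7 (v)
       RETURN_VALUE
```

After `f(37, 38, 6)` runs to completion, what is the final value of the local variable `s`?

LOAD_FAST b → push 38. Stack: [38]
LOAD_CONST → push 9. Stack: [38, 9]
BINARY_OP + → 38 + 9 = 47. Stack: [47]
LOAD_FAST c → push 6. Stack: [47, 6]
BINARY_OP // → 47 // 6 = 7. Stack: [7]
STORE_FAST t → t=7. Stack: []
LOAD_FAST_LOAD_FAST t,a → push 7,37. Stack: [7, 37]
BINARY_OP + → 7 + 37 = 44. Stack: [44]
LOAD_CONST → push 4. Stack: [44, 4]
LOAD_FAST t → push 7. Stack: [44, 4, 7]
BINARY_OP * → 4 * 7 = 28. Stack: [44, 28]
BINARY_OP % → 44 % 28 = 16. Stack: [16]
STORE_FAST x → x=16. Stack: []
LOAD_FAST_LOAD_FAST a,c → push 37,6. Stack: [37, 6]
BINARY_OP + → 37 + 6 = 43. Stack: [43]
LOAD_CONST → push 40. Stack: [43, 40]
BINARY_OP * → 43 * 40 = 1720. Stack: [1720]
STORE_FAST s → s=1720. Stack: []
LOAD_FAST_LOAD_FAST a,x → push 37,16. Stack: [37, 16]
BINARY_OP // → 37 // 16 = 2. Stack: [2]
LOAD_FAST c → push 6. Stack: [2, 6]
BINARY_OP % → 2 % 6 = 2. Stack: [2]
STORE_FAST p → p=2. Stack: []
LOAD_FAST_LOAD_FAST t,t → push 7,7. Stack: [7, 7]
BINARY_OP % → 7 % 7 = 0. Stack: [0]
STORE_FAST v → v=0. Stack: []
LOAD_FAST v → push 0. Stack: [0]
RETURN_VALUE → return 0.

1720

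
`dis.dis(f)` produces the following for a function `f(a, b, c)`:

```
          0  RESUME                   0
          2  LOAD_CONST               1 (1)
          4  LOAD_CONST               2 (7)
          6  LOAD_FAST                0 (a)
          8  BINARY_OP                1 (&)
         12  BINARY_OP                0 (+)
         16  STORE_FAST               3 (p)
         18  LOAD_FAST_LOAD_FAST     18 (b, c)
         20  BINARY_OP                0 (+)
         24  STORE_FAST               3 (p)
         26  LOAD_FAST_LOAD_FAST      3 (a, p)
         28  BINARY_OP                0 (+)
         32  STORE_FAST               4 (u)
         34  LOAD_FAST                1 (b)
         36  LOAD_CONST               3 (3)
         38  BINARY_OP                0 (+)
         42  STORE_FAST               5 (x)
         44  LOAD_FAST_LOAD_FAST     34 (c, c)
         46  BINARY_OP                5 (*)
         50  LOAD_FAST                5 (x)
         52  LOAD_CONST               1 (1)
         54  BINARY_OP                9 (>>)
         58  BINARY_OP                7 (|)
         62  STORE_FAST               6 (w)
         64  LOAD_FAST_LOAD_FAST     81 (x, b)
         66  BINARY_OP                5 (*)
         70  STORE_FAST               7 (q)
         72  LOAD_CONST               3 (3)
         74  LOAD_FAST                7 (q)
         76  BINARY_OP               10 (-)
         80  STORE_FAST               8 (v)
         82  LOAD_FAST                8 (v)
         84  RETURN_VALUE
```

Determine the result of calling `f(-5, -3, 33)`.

3

LOAD_CONST → push 1. Stack: [1]
LOAD_CONST → push 7. Stack: [1, 7]
LOAD_FAST a → push -5. Stack: [1, 7, -5]
BINARY_OP & → 7 & -5 = 3. Stack: [1, 3]
BINARY_OP + → 1 + 3 = 4. Stack: [4]
STORE_FAST p → p=4. Stack: []
LOAD_FAST_LOAD_FAST b,c → push -3,33. Stack: [-3, 33]
BINARY_OP + → -3 + 33 = 30. Stack: [30]
STORE_FAST p → p=30. Stack: []
LOAD_FAST_LOAD_FAST a,p → push -5,30. Stack: [-5, 30]
BINARY_OP + → -5 + 30 = 25. Stack: [25]
STORE_FAST u → u=25. Stack: []
LOAD_FAST b → push -3. Stack: [-3]
LOAD_CONST → push 3. Stack: [-3, 3]
BINARY_OP + → -3 + 3 = 0. Stack: [0]
STORE_FAST x → x=0. Stack: []
LOAD_FAST_LOAD_FAST c,c → push 33,33. Stack: [33, 33]
BINARY_OP * → 33 * 33 = 1089. Stack: [1089]
LOAD_FAST x → push 0. Stack: [1089, 0]
LOAD_CONST → push 1. Stack: [1089, 0, 1]
BINARY_OP >> → 0 >> 1 = 0. Stack: [1089, 0]
BINARY_OP | → 1089 | 0 = 1089. Stack: [1089]
STORE_FAST w → w=1089. Stack: []
LOAD_FAST_LOAD_FAST x,b → push 0,-3. Stack: [0, -3]
BINARY_OP * → 0 * -3 = 0. Stack: [0]
STORE_FAST q → q=0. Stack: []
LOAD_CONST → push 3. Stack: [3]
LOAD_FAST q → push 0. Stack: [3, 0]
BINARY_OP - → 3 - 0 = 3. Stack: [3]
STORE_FAST v → v=3. Stack: []
LOAD_FAST v → push 3. Stack: [3]
RETURN_VALUE → return 3.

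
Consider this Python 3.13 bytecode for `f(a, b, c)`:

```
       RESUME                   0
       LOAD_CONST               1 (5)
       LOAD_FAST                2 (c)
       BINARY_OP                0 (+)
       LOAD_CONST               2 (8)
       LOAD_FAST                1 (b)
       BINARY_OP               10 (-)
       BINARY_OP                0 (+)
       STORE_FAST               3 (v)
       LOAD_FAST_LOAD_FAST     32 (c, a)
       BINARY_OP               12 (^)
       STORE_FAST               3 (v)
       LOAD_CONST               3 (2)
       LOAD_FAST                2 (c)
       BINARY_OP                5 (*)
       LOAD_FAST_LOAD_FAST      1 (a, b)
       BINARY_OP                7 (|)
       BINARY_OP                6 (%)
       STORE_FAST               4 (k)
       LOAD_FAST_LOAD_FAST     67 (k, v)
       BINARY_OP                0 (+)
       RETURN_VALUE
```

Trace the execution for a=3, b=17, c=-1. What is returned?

LOAD_CONST → push 5. Stack: [5]
LOAD_FAST c → push -1. Stack: [5, -1]
BINARY_OP + → 5 + -1 = 4. Stack: [4]
LOAD_CONST → push 8. Stack: [4, 8]
LOAD_FAST b → push 17. Stack: [4, 8, 17]
BINARY_OP - → 8 - 17 = -9. Stack: [4, -9]
BINARY_OP + → 4 + -9 = -5. Stack: [-5]
STORE_FAST v → v=-5. Stack: []
LOAD_FAST_LOAD_FAST c,a → push -1,3. Stack: [-1, 3]
BINARY_OP ^ → -1 ^ 3 = -4. Stack: [-4]
STORE_FAST v → v=-4. Stack: []
LOAD_CONST → push 2. Stack: [2]
LOAD_FAST c → push -1. Stack: [2, -1]
BINARY_OP * → 2 * -1 = -2. Stack: [-2]
LOAD_FAST_LOAD_FAST a,b → push 3,17. Stack: [-2, 3, 17]
BINARY_OP | → 3 | 17 = 19. Stack: [-2, 19]
BINARY_OP % → -2 % 19 = 17. Stack: [17]
STORE_FAST k → k=17. Stack: []
LOAD_FAST_LOAD_FAST k,v → push 17,-4. Stack: [17, -4]
BINARY_OP + → 17 + -4 = 13. Stack: [13]
RETURN_VALUE → return 13.

13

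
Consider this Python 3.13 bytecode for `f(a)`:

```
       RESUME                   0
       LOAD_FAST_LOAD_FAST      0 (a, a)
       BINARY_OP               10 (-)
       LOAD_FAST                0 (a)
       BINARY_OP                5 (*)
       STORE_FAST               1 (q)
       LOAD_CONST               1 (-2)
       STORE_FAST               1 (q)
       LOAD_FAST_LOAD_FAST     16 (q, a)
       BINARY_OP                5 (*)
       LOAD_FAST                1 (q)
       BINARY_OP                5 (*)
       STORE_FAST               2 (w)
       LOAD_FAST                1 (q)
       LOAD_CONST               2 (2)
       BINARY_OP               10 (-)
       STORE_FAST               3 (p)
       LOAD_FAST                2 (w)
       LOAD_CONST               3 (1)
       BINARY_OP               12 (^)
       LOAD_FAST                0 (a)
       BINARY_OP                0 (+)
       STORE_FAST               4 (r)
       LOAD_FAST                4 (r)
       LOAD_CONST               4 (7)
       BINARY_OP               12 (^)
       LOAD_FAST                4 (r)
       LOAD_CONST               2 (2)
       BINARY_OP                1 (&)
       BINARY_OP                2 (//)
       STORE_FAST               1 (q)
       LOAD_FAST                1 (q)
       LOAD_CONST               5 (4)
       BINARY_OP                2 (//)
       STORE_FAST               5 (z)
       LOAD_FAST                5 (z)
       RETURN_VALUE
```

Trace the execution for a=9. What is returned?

5

LOAD_FAST_LOAD_FAST a,a → push 9,9. Stack: [9, 9]
BINARY_OP - → 9 - 9 = 0. Stack: [0]
LOAD_FAST a → push 9. Stack: [0, 9]
BINARY_OP * → 0 * 9 = 0. Stack: [0]
STORE_FAST q → q=0. Stack: []
LOAD_CONST → push -2. Stack: [-2]
STORE_FAST q → q=-2. Stack: []
LOAD_FAST_LOAD_FAST q,a → push -2,9. Stack: [-2, 9]
BINARY_OP * → -2 * 9 = -18. Stack: [-18]
LOAD_FAST q → push -2. Stack: [-18, -2]
BINARY_OP * → -18 * -2 = 36. Stack: [36]
STORE_FAST w → w=36. Stack: []
LOAD_FAST q → push -2. Stack: [-2]
LOAD_CONST → push 2. Stack: [-2, 2]
BINARY_OP - → -2 - 2 = -4. Stack: [-4]
STORE_FAST p → p=-4. Stack: []
LOAD_FAST w → push 36. Stack: [36]
LOAD_CONST → push 1. Stack: [36, 1]
BINARY_OP ^ → 36 ^ 1 = 37. Stack: [37]
LOAD_FAST a → push 9. Stack: [37, 9]
BINARY_OP + → 37 + 9 = 46. Stack: [46]
STORE_FAST r → r=46. Stack: []
LOAD_FAST r → push 46. Stack: [46]
LOAD_CONST → push 7. Stack: [46, 7]
BINARY_OP ^ → 46 ^ 7 = 41. Stack: [41]
LOAD_FAST r → push 46. Stack: [41, 46]
LOAD_CONST → push 2. Stack: [41, 46, 2]
BINARY_OP & → 46 & 2 = 2. Stack: [41, 2]
BINARY_OP // → 41 // 2 = 20. Stack: [20]
STORE_FAST q → q=20. Stack: []
LOAD_FAST q → push 20. Stack: [20]
LOAD_CONST → push 4. Stack: [20, 4]
BINARY_OP // → 20 // 4 = 5. Stack: [5]
STORE_FAST z → z=5. Stack: []
LOAD_FAST z → push 5. Stack: [5]
RETURN_VALUE → return 5.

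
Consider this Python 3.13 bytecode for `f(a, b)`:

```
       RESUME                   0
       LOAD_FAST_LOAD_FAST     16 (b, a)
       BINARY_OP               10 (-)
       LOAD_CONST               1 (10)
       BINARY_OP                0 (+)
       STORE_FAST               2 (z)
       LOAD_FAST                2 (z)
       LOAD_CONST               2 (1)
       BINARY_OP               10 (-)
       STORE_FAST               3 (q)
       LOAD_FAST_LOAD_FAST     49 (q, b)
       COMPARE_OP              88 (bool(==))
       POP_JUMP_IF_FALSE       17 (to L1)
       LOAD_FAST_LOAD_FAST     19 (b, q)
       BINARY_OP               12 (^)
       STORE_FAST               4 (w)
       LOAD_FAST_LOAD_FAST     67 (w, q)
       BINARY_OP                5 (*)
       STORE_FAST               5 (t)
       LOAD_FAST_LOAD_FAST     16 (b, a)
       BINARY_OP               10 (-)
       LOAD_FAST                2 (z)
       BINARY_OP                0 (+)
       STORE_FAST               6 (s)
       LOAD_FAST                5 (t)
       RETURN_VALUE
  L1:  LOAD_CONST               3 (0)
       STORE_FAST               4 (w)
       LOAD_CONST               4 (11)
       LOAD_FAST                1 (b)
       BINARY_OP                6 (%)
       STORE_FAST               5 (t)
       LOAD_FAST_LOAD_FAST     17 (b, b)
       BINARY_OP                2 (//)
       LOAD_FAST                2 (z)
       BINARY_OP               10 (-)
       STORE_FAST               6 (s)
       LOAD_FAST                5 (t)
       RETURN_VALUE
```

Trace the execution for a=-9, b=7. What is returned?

LOAD_FAST_LOAD_FAST b,a → push 7,-9. Stack: [7, -9]
BINARY_OP - → 7 - -9 = 16. Stack: [16]
LOAD_CONST → push 10. Stack: [16, 10]
BINARY_OP + → 16 + 10 = 26. Stack: [26]
STORE_FAST z → z=26. Stack: []
LOAD_FAST z → push 26. Stack: [26]
LOAD_CONST → push 1. Stack: [26, 1]
BINARY_OP - → 26 - 1 = 25. Stack: [25]
STORE_FAST q → q=25. Stack: []
LOAD_FAST_LOAD_FAST q,b → push 25,7. Stack: [25, 7]
COMPARE_OP bool(==) → 25 vs 7 = False. Stack: [False]
POP_JUMP_IF_FALSE → pop False; jump. Stack: []
LOAD_CONST → push 0. Stack: [0]
STORE_FAST w → w=0. Stack: []
LOAD_CONST → push 11. Stack: [11]
LOAD_FAST b → push 7. Stack: [11, 7]
BINARY_OP % → 11 % 7 = 4. Stack: [4]
STORE_FAST t → t=4. Stack: []
LOAD_FAST_LOAD_FAST b,b → push 7,7. Stack: [7, 7]
BINARY_OP // → 7 // 7 = 1. Stack: [1]
LOAD_FAST z → push 26. Stack: [1, 26]
BINARY_OP - → 1 - 26 = -25. Stack: [-25]
STORE_FAST s → s=-25. Stack: []
LOAD_FAST t → push 4. Stack: [4]
RETURN_VALUE → return 4.

4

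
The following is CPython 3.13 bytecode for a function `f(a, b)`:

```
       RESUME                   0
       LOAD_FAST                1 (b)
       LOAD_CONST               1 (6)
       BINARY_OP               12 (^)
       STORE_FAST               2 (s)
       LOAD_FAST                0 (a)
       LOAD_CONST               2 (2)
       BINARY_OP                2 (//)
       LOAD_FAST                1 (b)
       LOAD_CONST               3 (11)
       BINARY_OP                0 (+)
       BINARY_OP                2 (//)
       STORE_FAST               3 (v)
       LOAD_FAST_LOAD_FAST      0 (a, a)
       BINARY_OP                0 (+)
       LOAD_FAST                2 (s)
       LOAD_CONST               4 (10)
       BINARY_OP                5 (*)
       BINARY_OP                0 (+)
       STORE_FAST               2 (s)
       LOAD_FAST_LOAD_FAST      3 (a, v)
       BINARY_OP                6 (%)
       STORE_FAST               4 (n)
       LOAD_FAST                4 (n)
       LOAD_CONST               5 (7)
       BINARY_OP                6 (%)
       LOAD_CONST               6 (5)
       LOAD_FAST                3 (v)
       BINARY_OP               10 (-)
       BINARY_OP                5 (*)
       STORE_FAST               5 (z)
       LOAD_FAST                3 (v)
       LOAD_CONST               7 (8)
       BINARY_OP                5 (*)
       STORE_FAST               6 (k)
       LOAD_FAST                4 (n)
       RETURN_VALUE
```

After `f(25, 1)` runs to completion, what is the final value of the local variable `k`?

LOAD_FAST b → push 1. Stack: [1]
LOAD_CONST → push 6. Stack: [1, 6]
BINARY_OP ^ → 1 ^ 6 = 7. Stack: [7]
STORE_FAST s → s=7. Stack: []
LOAD_FAST a → push 25. Stack: [25]
LOAD_CONST → push 2. Stack: [25, 2]
BINARY_OP // → 25 // 2 = 12. Stack: [12]
LOAD_FAST b → push 1. Stack: [12, 1]
LOAD_CONST → push 11. Stack: [12, 1, 11]
BINARY_OP + → 1 + 11 = 12. Stack: [12, 12]
BINARY_OP // → 12 // 12 = 1. Stack: [1]
STORE_FAST v → v=1. Stack: []
LOAD_FAST_LOAD_FAST a,a → push 25,25. Stack: [25, 25]
BINARY_OP + → 25 + 25 = 50. Stack: [50]
LOAD_FAST s → push 7. Stack: [50, 7]
LOAD_CONST → push 10. Stack: [50, 7, 10]
BINARY_OP * → 7 * 10 = 70. Stack: [50, 70]
BINARY_OP + → 50 + 70 = 120. Stack: [120]
STORE_FAST s → s=120. Stack: []
LOAD_FAST_LOAD_FAST a,v → push 25,1. Stack: [25, 1]
BINARY_OP % → 25 % 1 = 0. Stack: [0]
STORE_FAST n → n=0. Stack: []
LOAD_FAST n → push 0. Stack: [0]
LOAD_CONST → push 7. Stack: [0, 7]
BINARY_OP % → 0 % 7 = 0. Stack: [0]
LOAD_CONST → push 5. Stack: [0, 5]
LOAD_FAST v → push 1. Stack: [0, 5, 1]
BINARY_OP - → 5 - 1 = 4. Stack: [0, 4]
BINARY_OP * → 0 * 4 = 0. Stack: [0]
STORE_FAST z → z=0. Stack: []
LOAD_FAST v → push 1. Stack: [1]
LOAD_CONST → push 8. Stack: [1, 8]
BINARY_OP * → 1 * 8 = 8. Stack: [8]
STORE_FAST k → k=8. Stack: []
LOAD_FAST n → push 0. Stack: [0]
RETURN_VALUE → return 0.

8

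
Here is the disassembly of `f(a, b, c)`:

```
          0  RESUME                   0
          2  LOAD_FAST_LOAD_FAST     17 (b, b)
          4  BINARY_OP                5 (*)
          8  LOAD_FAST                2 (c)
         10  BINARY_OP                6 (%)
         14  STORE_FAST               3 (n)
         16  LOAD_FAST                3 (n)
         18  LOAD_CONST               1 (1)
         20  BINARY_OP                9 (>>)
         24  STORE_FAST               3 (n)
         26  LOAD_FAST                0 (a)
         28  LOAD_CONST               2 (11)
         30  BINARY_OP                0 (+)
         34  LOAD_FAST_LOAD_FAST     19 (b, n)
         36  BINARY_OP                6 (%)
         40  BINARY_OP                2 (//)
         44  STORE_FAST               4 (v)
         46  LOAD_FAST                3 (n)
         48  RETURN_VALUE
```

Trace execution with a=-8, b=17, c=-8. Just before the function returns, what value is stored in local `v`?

LOAD_FAST_LOAD_FAST b,b → push 17,17. Stack: [17, 17]
BINARY_OP * → 17 * 17 = 289. Stack: [289]
LOAD_FAST c → push -8. Stack: [289, -8]
BINARY_OP % → 289 % -8 = -7. Stack: [-7]
STORE_FAST n → n=-7. Stack: []
LOAD_FAST n → push -7. Stack: [-7]
LOAD_CONST → push 1. Stack: [-7, 1]
BINARY_OP >> → -7 >> 1 = -4. Stack: [-4]
STORE_FAST n → n=-4. Stack: []
LOAD_FAST a → push -8. Stack: [-8]
LOAD_CONST → push 11. Stack: [-8, 11]
BINARY_OP + → -8 + 11 = 3. Stack: [3]
LOAD_FAST_LOAD_FAST b,n → push 17,-4. Stack: [3, 17, -4]
BINARY_OP % → 17 % -4 = -3. Stack: [3, -3]
BINARY_OP // → 3 // -3 = -1. Stack: [-1]
STORE_FAST v → v=-1. Stack: []
LOAD_FAST n → push -4. Stack: [-4]
RETURN_VALUE → return -4.

-1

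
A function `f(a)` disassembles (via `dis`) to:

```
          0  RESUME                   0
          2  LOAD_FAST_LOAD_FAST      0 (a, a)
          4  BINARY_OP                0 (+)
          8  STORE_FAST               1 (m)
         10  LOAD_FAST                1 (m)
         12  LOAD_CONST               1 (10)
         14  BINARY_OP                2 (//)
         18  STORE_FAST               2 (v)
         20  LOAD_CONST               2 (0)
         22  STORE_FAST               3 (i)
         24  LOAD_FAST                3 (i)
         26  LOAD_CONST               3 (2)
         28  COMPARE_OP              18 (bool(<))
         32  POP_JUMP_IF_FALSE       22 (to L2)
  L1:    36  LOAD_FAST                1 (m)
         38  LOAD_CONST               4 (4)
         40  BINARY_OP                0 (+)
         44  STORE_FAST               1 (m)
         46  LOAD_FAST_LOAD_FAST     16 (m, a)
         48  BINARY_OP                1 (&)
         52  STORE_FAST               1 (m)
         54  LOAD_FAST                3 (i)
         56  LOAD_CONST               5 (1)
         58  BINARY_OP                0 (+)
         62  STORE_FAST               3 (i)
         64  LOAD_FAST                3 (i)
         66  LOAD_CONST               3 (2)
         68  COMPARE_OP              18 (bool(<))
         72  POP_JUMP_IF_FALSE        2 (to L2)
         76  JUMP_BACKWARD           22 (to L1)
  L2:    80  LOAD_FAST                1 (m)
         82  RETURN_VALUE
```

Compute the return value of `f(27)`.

26

LOAD_FAST_LOAD_FAST a,a → push 27,27. Stack: [27, 27]
BINARY_OP + → 27 + 27 = 54. Stack: [54]
STORE_FAST m → m=54. Stack: []
LOAD_FAST m → push 54. Stack: [54]
LOAD_CONST → push 10. Stack: [54, 10]
BINARY_OP // → 54 // 10 = 5. Stack: [5]
STORE_FAST v → v=5. Stack: []
LOAD_CONST → push 0. Stack: [0]
STORE_FAST i → i=0. Stack: []
LOAD_FAST i → push 0. Stack: [0]
LOAD_CONST → push 2. Stack: [0, 2]
COMPARE_OP bool(<) → 0 vs 2 = True. Stack: [True]
POP_JUMP_IF_FALSE → pop True; no jump. Stack: []
LOAD_FAST m → push 54. Stack: [54]
LOAD_CONST → push 4. Stack: [54, 4]
BINARY_OP + → 54 + 4 = 58. Stack: [58]
STORE_FAST m → m=58. Stack: []
LOAD_FAST_LOAD_FAST m,a → push 58,27. Stack: [58, 27]
BINARY_OP & → 58 & 27 = 26. Stack: [26]
STORE_FAST m → m=26. Stack: []
LOAD_FAST i → push 0. Stack: [0]
LOAD_CONST → push 1. Stack: [0, 1]
BINARY_OP + → 0 + 1 = 1. Stack: [1]
STORE_FAST i → i=1. Stack: []
LOAD_FAST i → push 1. Stack: [1]
LOAD_CONST → push 2. Stack: [1, 2]
COMPARE_OP bool(<) → 1 vs 2 = True. Stack: [True]
POP_JUMP_IF_FALSE → pop True; no jump. Stack: []
LOAD_FAST m → push 26. Stack: [26]
LOAD_CONST → push 4. Stack: [26, 4]
BINARY_OP + → 26 + 4 = 30. Stack: [30]
STORE_FAST m → m=30. Stack: []
LOAD_FAST_LOAD_FAST m,a → push 30,27. Stack: [30, 27]
BINARY_OP & → 30 & 27 = 26. Stack: [26]
STORE_FAST m → m=26. Stack: []
LOAD_FAST i → push 1. Stack: [1]
LOAD_CONST → push 1. Stack: [1, 1]
BINARY_OP + → 1 + 1 = 2. Stack: [2]
STORE_FAST i → i=2. Stack: []
LOAD_FAST i → push 2. Stack: [2]
LOAD_CONST → push 2. Stack: [2, 2]
COMPARE_OP bool(<) → 2 vs 2 = False. Stack: [False]
POP_JUMP_IF_FALSE → pop False; jump. Stack: []
LOAD_FAST m → push 26. Stack: [26]
RETURN_VALUE → return 26.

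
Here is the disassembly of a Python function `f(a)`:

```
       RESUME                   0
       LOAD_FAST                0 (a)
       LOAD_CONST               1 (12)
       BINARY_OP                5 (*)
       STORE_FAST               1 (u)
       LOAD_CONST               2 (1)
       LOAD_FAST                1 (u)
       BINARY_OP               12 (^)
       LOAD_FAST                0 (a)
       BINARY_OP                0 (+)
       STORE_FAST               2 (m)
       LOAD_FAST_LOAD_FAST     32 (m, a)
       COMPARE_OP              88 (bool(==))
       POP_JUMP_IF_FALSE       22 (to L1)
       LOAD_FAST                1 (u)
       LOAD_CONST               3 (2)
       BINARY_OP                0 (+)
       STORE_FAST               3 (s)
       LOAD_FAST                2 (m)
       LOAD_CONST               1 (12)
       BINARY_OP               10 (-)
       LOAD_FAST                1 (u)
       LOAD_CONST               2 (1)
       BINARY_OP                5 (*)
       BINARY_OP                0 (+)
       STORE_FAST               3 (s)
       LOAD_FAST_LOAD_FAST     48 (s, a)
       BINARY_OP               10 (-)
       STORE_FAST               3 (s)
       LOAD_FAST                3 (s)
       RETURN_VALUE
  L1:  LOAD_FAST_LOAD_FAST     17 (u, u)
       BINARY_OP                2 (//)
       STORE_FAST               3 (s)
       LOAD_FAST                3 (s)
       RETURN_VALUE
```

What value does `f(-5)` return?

1

LOAD_FAST a → push -5. Stack: [-5]
LOAD_CONST → push 12. Stack: [-5, 12]
BINARY_OP * → -5 * 12 = -60. Stack: [-60]
STORE_FAST u → u=-60. Stack: []
LOAD_CONST → push 1. Stack: [1]
LOAD_FAST u → push -60. Stack: [1, -60]
BINARY_OP ^ → 1 ^ -60 = -59. Stack: [-59]
LOAD_FAST a → push -5. Stack: [-59, -5]
BINARY_OP + → -59 + -5 = -64. Stack: [-64]
STORE_FAST m → m=-64. Stack: []
LOAD_FAST_LOAD_FAST m,a → push -64,-5. Stack: [-64, -5]
COMPARE_OP bool(==) → -64 vs -5 = False. Stack: [False]
POP_JUMP_IF_FALSE → pop False; jump. Stack: []
LOAD_FAST_LOAD_FAST u,u → push -60,-60. Stack: [-60, -60]
BINARY_OP // → -60 // -60 = 1. Stack: [1]
STORE_FAST s → s=1. Stack: []
LOAD_FAST s → push 1. Stack: [1]
RETURN_VALUE → return 1.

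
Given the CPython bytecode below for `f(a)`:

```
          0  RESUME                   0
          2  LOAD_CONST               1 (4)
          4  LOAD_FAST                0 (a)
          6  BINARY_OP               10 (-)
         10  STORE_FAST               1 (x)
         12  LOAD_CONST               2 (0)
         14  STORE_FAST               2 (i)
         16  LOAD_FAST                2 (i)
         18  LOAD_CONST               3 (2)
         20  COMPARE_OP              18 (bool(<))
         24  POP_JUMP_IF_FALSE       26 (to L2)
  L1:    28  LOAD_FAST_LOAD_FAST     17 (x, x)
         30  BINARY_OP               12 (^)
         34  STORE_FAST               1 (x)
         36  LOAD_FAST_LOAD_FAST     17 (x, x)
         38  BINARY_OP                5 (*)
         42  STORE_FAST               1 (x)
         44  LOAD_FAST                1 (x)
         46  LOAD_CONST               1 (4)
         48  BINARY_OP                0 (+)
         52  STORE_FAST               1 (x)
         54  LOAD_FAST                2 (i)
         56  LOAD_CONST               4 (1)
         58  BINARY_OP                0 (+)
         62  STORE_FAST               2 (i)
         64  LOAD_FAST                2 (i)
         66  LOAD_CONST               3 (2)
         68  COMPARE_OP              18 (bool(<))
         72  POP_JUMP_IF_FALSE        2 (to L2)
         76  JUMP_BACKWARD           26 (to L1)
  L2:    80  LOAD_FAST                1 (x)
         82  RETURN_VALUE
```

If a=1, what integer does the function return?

LOAD_CONST → push 4. Stack: [4]
LOAD_FAST a → push 1. Stack: [4, 1]
BINARY_OP - → 4 - 1 = 3. Stack: [3]
STORE_FAST x → x=3. Stack: []
LOAD_CONST → push 0. Stack: [0]
STORE_FAST i → i=0. Stack: []
LOAD_FAST i → push 0. Stack: [0]
LOAD_CONST → push 2. Stack: [0, 2]
COMPARE_OP bool(<) → 0 vs 2 = True. Stack: [True]
POP_JUMP_IF_FALSE → pop True; no jump. Stack: []
LOAD_FAST_LOAD_FAST x,x → push 3,3. Stack: [3, 3]
BINARY_OP ^ → 3 ^ 3 = 0. Stack: [0]
STORE_FAST x → x=0. Stack: []
LOAD_FAST_LOAD_FAST x,x → push 0,0. Stack: [0, 0]
BINARY_OP * → 0 * 0 = 0. Stack: [0]
STORE_FAST x → x=0. Stack: []
LOAD_FAST x → push 0. Stack: [0]
LOAD_CONST → push 4. Stack: [0, 4]
BINARY_OP + → 0 + 4 = 4. Stack: [4]
STORE_FAST x → x=4. Stack: []
LOAD_FAST i → push 0. Stack: [0]
LOAD_CONST → push 1. Stack: [0, 1]
BINARY_OP + → 0 + 1 = 1. Stack: [1]
STORE_FAST i → i=1. Stack: []
LOAD_FAST i → push 1. Stack: [1]
LOAD_CONST → push 2. Stack: [1, 2]
COMPARE_OP bool(<) → 1 vs 2 = True. Stack: [True]
POP_JUMP_IF_FALSE → pop True; no jump. Stack: []
LOAD_FAST_LOAD_FAST x,x → push 4,4. Stack: [4, 4]
BINARY_OP ^ → 4 ^ 4 = 0. Stack: [0]
STORE_FAST x → x=0. Stack: []
LOAD_FAST_LOAD_FAST x,x → push 0,0. Stack: [0, 0]
BINARY_OP * → 0 * 0 = 0. Stack: [0]
STORE_FAST x → x=0. Stack: []
LOAD_FAST x → push 0. Stack: [0]
LOAD_CONST → push 4. Stack: [0, 4]
BINARY_OP + → 0 + 4 = 4. Stack: [4]
STORE_FAST x → x=4. Stack: []
LOAD_FAST i → push 1. Stack: [1]
LOAD_CONST → push 1. Stack: [1, 1]
BINARY_OP + → 1 + 1 = 2. Stack: [2]
STORE_FAST i → i=2. Stack: []
LOAD_FAST i → push 2. Stack: [2]
LOAD_CONST → push 2. Stack: [2, 2]
COMPARE_OP bool(<) → 2 vs 2 = False. Stack: [False]
POP_JUMP_IF_FALSE → pop False; jump. Stack: []
LOAD_FAST x → push 4. Stack: [4]
RETURN_VALUE → return 4.

4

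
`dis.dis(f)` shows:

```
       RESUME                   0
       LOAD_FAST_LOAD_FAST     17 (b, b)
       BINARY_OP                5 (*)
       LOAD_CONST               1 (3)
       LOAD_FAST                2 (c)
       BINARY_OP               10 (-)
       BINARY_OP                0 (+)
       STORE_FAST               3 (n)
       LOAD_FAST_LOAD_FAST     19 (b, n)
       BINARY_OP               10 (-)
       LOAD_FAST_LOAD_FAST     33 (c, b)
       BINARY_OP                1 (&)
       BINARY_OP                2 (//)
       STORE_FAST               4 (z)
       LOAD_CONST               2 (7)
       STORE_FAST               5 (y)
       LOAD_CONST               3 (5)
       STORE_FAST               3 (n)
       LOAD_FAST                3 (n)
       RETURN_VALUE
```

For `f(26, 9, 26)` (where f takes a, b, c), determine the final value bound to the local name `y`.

LOAD_FAST_LOAD_FAST b,b → push 9,9. Stack: [9, 9]
BINARY_OP * → 9 * 9 = 81. Stack: [81]
LOAD_CONST → push 3. Stack: [81, 3]
LOAD_FAST c → push 26. Stack: [81, 3, 26]
BINARY_OP - → 3 - 26 = -23. Stack: [81, -23]
BINARY_OP + → 81 + -23 = 58. Stack: [58]
STORE_FAST n → n=58. Stack: []
LOAD_FAST_LOAD_FAST b,n → push 9,58. Stack: [9, 58]
BINARY_OP - → 9 - 58 = -49. Stack: [-49]
LOAD_FAST_LOAD_FAST c,b → push 26,9. Stack: [-49, 26, 9]
BINARY_OP & → 26 & 9 = 8. Stack: [-49, 8]
BINARY_OP // → -49 // 8 = -7. Stack: [-7]
STORE_FAST z → z=-7. Stack: []
LOAD_CONST → push 7. Stack: [7]
STORE_FAST y → y=7. Stack: []
LOAD_CONST → push 5. Stack: [5]
STORE_FAST n → n=5. Stack: []
LOAD_FAST n → push 5. Stack: [5]
RETURN_VALUE → return 5.

7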